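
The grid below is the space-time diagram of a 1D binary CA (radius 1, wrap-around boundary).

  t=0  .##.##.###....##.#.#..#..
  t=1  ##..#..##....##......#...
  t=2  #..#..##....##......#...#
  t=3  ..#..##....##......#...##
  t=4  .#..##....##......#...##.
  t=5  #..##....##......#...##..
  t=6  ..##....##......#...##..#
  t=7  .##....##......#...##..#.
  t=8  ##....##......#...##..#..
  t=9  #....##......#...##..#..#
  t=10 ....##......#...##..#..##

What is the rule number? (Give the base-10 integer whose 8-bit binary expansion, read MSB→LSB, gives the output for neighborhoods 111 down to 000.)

  ###|#  b7=1 t=0,i=8
  ##.|.  b6=0 t=0,i=2
  #.#|.  b5=0 t=0,i=3
  #..|.  b4=0 t=0,i=10
  .##|#  b3=1 t=0,i=1
  .#.|.  b2=0 t=0,i=17
  ..#|#  b1=1 t=0,i=0
  ...|.  b0=0 t=0,i=11
  bits 10001010 = 138

138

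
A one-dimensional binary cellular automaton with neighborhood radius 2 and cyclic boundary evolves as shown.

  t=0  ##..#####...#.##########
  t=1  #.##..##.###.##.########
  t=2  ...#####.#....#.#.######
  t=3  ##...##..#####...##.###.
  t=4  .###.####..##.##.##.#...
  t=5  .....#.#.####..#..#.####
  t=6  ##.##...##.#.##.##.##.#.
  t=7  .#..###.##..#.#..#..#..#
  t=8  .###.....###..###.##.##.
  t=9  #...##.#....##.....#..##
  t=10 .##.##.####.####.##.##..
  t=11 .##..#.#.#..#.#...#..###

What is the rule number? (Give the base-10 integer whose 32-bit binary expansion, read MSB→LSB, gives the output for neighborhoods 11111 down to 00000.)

3281992518

  ##### -> #   bit 31 = 1  t=0,i=6
  ####. -> #   bit 30 = 1  t=0,i=0
  ###.# -> .   bit 29 = 0  t=1,i=0
  ###.. -> .   bit 28 = 0  t=0,i=1
  ##.## -> .   bit 27 = 0  t=1,i=1
  ##.#. -> .   bit 26 = 0  t=2,i=8
  ##..# -> #   bit 25 = 1  t=0,i=2
  ##... -> #   bit 24 = 1  t=0,i=9
  #.### -> #   bit 23 = 1  t=0,i=14
  #.##. -> .   bit 22 = 0  t=1,i=2
  #.#.# -> .   bit 21 = 0  t=2,i=16
  #.#.. -> #   bit 20 = 1  t=2,i=9
  #..## -> #   bit 19 = 1  t=0,i=3
  #..#. -> #   bit 18 = 1  t=5,i=14
  #...# -> #   bit 17 = 1  t=0,i=10
  #.... -> #   bit 16 = 1  t=2,i=11
  .#### -> .   bit 15 = 0  t=0,i=5
  .###. -> .   bit 14 = 0  t=1,i=10
  .##.# -> #   bit 13 = 1  t=1,i=7
  .##.. -> #   bit 12 = 1  t=1,i=3
  .#.## -> #   bit 11 = 1  t=0,i=13
  .#.#. -> .   bit 10 = 0  t=2,i=15
  .#..# -> #   bit 9 = 1  t=5,i=16
  .#... -> #   bit 8 = 1  t=2,i=10
  ..### -> .   bit 7 = 0  t=0,i=4
  ..##. -> #   bit 6 = 1  t=1,i=6
  ..#.# -> .   bit 5 = 0  t=0,i=12
  ..#.. -> .   bit 4 = 0  t=5,i=15
  ...## -> .   bit 3 = 0  t=2,i=2
  ...#. -> #   bit 2 = 1  t=0,i=11
  ....# -> #   bit 1 = 1  t=2,i=12
  ..... -> .   bit 0 = 0  t=5,i=2
  bits 11000011100111110011101101000110 = 3281992518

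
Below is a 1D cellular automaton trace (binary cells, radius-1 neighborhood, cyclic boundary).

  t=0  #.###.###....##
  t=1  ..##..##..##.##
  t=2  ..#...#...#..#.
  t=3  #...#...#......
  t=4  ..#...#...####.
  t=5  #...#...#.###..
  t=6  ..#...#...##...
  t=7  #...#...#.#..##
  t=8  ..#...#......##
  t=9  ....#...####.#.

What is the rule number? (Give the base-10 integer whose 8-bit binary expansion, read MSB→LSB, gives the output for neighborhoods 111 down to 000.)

  ### -> #   bit 7 = 1  t=0,i=3
  ##. -> .   bit 6 = 0  t=0,i=0
  #.# -> .   bit 5 = 0  t=0,i=1
  #.. -> .   bit 4 = 0  t=0,i=9
  .## -> #   bit 3 = 1  t=0,i=2
  .#. -> .   bit 2 = 0  t=2,i=2
  ..# -> .   bit 1 = 0  t=0,i=12
  ... -> #   bit 0 = 1  t=0,i=10
  bits 10001001 = 137

137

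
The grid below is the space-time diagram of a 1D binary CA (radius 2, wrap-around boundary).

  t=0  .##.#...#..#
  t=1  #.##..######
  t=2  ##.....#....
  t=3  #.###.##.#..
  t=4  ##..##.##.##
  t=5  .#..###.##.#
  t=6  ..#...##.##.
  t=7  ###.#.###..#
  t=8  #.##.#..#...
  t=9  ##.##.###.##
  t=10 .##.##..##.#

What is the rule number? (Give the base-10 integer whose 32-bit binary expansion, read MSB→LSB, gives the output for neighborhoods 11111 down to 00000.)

  ##### -> .   bit 31 = 0  t=1,i=8
  ####. -> .   bit 30 = 0  t=1,i=11
  ###.# -> #   bit 29 = 1  t=1,i=0
  ###.. -> #   bit 28 = 1  t=4,i=1
  ##.## -> #   bit 27 = 1  t=1,i=1
  ##.#. -> #   bit 26 = 1  t=0,i=3
  ##..# -> .   bit 25 = 0  t=1,i=4
  ##... -> #   bit 24 = 1  t=2,i=2
  #.### -> .   bit 23 = 0  t=3,i=2
  #.##. -> .   bit 22 = 0  t=0,i=1
  #.#.# -> .   bit 21 = 0  t=5,i=11
  #.#.. -> .   bit 20 = 0  t=0,i=4
  #..## -> .   bit 19 = 0  t=1,i=5
  #..#. -> #   bit 18 = 1  t=0,i=10
  #...# -> #   bit 17 = 1  t=0,i=6
  #.... -> #   bit 16 = 1  t=2,i=3
  .#### -> #   bit 15 = 1  t=1,i=7
  .###. -> .   bit 14 = 0  t=3,i=3
  .##.# -> #   bit 13 = 1  t=0,i=2
  .##.. -> .   bit 12 = 0  t=1,i=3
  .#.## -> #   bit 11 = 1  t=0,i=0
  .#.#. -> .   bit 10 = 0  t=5,i=0
  .#..# -> #   bit 9 = 1  t=0,i=9
  .#... -> .   bit 8 = 0  t=0,i=5
  ..### -> .   bit 7 = 0  t=1,i=6
  ..##. -> #   bit 6 = 1  t=2,i=0
  ..#.# -> #   bit 5 = 1  t=0,i=11
  ..#.. -> #   bit 4 = 1  t=0,i=8
  ...## -> .   bit 3 = 0  t=2,i=11
  ...#. -> #   bit 2 = 1  t=0,i=7
  ....# -> .   bit 1 = 0  t=2,i=5
  ..... -> #   bit 0 = 1  t=2,i=4
  bits 00111101000001111010101001110101 = 1023912565

1023912565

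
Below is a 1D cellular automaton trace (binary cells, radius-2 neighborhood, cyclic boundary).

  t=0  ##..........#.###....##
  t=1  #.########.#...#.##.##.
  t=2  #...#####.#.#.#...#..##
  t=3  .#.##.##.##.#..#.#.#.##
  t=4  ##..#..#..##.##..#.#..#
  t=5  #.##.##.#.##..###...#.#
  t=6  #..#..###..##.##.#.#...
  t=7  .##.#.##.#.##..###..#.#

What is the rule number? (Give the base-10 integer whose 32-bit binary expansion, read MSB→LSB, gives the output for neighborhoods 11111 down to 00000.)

  nb #####: next=#  (t=1,i=4, bit31=1)
  nb ####.: next=#  (t=0,i=0, bit30=1)
  nb ###.#: next=.  (t=1,i=9, bit29=0)
  nb ###..: next=.  (t=0,i=1, bit28=0)
  nb ##.##: next=.  (t=1,i=19, bit27=0)
  nb ##.#.: next=#  (t=1,i=10, bit26=1)
  nb ##..#: next=#  (t=4,i=2, bit25=1)
  nb ##...: next=#  (t=0,i=2, bit24=1)
  nb #.###: next=.  (t=0,i=14, bit23=0)
  nb #.##.: next=.  (t=1,i=17, bit22=0)
  nb #.#.#: next=#  (t=1,i=0, bit21=1)
  nb #.#..: next=.  (t=1,i=11, bit20=0)
  nb #..##: next=.  (t=2,i=20, bit19=0)
  nb #..#.: next=#  (t=3,i=14, bit18=1)
  nb #...#: next=.  (t=1,i=13, bit17=0)
  nb #....: next=#  (t=0,i=3, bit16=1)
  nb .####: next=.  (t=0,i=22, bit15=0)
  nb .###.: next=#  (t=0,i=15, bit14=1)
  nb .##.#: next=#  (t=1,i=18, bit13=1)
  nb .##..: next=#  (t=4,i=14, bit12=1)
  nb .#.##: next=.  (t=0,i=13, bit11=0)
  nb .#.#.: next=.  (t=2,i=11, bit10=0)
  nb .#..#: next=#  (t=2,i=19, bit9=1)
  nb .#...: next=#  (t=1,i=12, bit8=1)
  nb ..###: next=#  (t=0,i=21, bit7=1)
  nb ..##.: next=#  (t=4,i=10, bit6=1)
  nb ..#.#: next=.  (t=0,i=12, bit5=0)
  nb ..#..: next=.  (t=2,i=18, bit4=0)
  nb ...##: next=#  (t=0,i=20, bit3=1)
  nb ...#.: next=#  (t=0,i=11, bit2=1)
  nb ....#: next=.  (t=0,i=10, bit1=0)
  nb .....: next=#  (t=0,i=4, bit0=1)
  bits 11000111001001010111001111001101 = 3341120461

3341120461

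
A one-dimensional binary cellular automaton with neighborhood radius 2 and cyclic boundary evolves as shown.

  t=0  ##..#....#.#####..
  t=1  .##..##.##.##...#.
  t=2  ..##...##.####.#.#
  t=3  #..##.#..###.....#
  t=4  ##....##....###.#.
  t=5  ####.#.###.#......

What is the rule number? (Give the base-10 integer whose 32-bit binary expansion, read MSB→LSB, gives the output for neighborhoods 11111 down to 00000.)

  nb #####: next=.  (t=0,i=13, bit31=0)
  nb ####.: next=.  (t=0,i=14, bit30=0)
  nb ###.#: next=.  (t=2,i=13, bit29=0)
  nb ###..: next=.  (t=0,i=15, bit28=0)
  nb ##.##: next=#  (t=1,i=7, bit27=1)
  nb ##.#.: next=.  (t=2,i=14, bit26=0)
  nb ##..#: next=#  (t=0,i=2, bit25=1)
  nb ##...: next=#  (t=1,i=13, bit24=1)
  nb #.###: next=#  (t=0,i=11, bit23=1)
  nb #.##.: next=#  (t=1,i=8, bit22=1)
  nb #.#.#: next=.  (t=2,i=15, bit21=0)
  nb #.#..: next=#  (t=2,i=17, bit20=1)
  nb #..##: next=.  (t=0,i=17, bit19=0)
  nb #..#.: next=.  (t=0,i=3, bit18=0)
  nb #...#: next=.  (t=1,i=14, bit17=0)
  nb #....: next=#  (t=0,i=6, bit16=1)
  nb .####: next=#  (t=0,i=12, bit15=1)
  nb .###.: next=.  (t=3,i=10, bit14=0)
  nb .##.#: next=.  (t=1,i=6, bit13=0)
  nb .##..: next=#  (t=0,i=1, bit12=1)
  nb .#.##: next=.  (t=0,i=10, bit11=0)
  nb .#.#.: next=.  (t=2,i=16, bit10=0)
  nb .#..#: next=#  (t=1,i=17, bit9=1)
  nb .#...: next=#  (t=0,i=5, bit8=1)
  nb ..###: next=.  (t=3,i=9, bit7=0)
  nb ..##.: next=.  (t=0,i=0, bit6=0)
  nb ..#.#: next=#  (t=0,i=9, bit5=1)
  nb ..#..: next=.  (t=0,i=4, bit4=0)
  nb ...##: next=#  (t=2,i=6, bit3=1)
  nb ...#.: next=#  (t=0,i=8, bit2=1)
  nb ....#: next=.  (t=0,i=7, bit1=0)
  nb .....: next=#  (t=3,i=14, bit0=1)
  bits 00001011110100011001001100101101 = 198284077

198284077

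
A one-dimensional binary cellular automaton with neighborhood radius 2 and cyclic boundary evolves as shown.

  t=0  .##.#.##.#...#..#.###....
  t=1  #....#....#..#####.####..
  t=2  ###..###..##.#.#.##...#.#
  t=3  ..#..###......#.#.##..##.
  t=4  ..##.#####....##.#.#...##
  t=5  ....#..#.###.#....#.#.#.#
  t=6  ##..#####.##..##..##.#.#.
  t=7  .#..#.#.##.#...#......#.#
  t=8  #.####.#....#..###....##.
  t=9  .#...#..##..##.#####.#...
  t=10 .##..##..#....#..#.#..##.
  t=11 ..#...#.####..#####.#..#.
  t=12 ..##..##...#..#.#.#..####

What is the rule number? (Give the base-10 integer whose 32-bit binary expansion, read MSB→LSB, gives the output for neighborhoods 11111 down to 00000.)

3104137144

  [31] ##### => #  t=1,i=15
  [30] ####. => .  t=1,i=16
  [29] ###.# => #  t=1,i=17
  [28] ###.. => #  t=0,i=20
  [27] ##.## => #  t=1,i=18
  [26] ##.#. => .  t=0,i=3
  [25] ##..# => .  t=1,i=23
  [24] ##... => #  t=0,i=21
  [23] #.### => .  t=0,i=18
  [22] #.##. => .  t=0,i=6
  [21] #.#.# => .  t=0,i=4
  [20] #.#.. => .  t=0,i=9
  [19] #..## => .  t=1,i=12
  [18] #..#. => #  t=0,i=15
  [17] #...# => .  t=0,i=11
  [16] #.... => #  t=0,i=22
  [15] .#### => .  t=1,i=14
  [14] .###. => #  t=0,i=19
  [13] .##.# => .  t=0,i=2
  [12] .##.. => #  t=2,i=18
  [11] .#.## => #  t=0,i=5
  [10] .#.#. => #  t=2,i=14
  [9] .#..# => #  t=0,i=14
  [8] .#... => #  t=0,i=10
  [7] ..### => #  t=1,i=13
  [6] ..##. => .  t=0,i=1
  [5] ..#.# => #  t=0,i=16
  [4] ..#.. => #  t=0,i=13
  [3] ...## => #  t=0,i=0
  [2] ...#. => .  t=0,i=12
  [1] ....# => .  t=0,i=24
  [0] ..... => .  t=0,i=23
  bits 10111001000001010101111110111000 = 3104137144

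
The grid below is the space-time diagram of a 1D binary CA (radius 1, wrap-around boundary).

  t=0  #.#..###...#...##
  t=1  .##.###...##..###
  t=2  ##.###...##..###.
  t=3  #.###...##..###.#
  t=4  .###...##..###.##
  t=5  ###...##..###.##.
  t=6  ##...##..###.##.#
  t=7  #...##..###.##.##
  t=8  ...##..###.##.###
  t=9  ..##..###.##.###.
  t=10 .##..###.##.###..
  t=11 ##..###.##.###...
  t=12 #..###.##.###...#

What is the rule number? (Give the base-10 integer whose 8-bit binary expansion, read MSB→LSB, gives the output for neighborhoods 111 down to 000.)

174

  ### -> #   bit 7 = 1  t=0,i=6
  ##. -> .   bit 6 = 0  t=0,i=0
  #.# -> #   bit 5 = 1  t=0,i=1
  #.. -> .   bit 4 = 0  t=0,i=3
  .## -> #   bit 3 = 1  t=0,i=5
  .#. -> #   bit 2 = 1  t=0,i=2
  ..# -> #   bit 1 = 1  t=0,i=4
  ... -> .   bit 0 = 0  t=0,i=9
  bits 10101110 = 174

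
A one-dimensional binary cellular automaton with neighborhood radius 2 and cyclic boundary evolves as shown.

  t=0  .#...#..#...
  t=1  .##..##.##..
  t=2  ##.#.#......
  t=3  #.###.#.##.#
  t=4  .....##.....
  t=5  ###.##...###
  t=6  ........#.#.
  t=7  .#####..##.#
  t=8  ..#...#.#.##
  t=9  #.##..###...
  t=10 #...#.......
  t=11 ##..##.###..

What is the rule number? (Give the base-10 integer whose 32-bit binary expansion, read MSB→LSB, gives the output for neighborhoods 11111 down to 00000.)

  ##### -> .   bit 31 = 0  t=5,i=0
  ####. -> .   bit 30 = 0  t=5,i=1
  ###.# -> .   bit 29 = 0  t=3,i=4
  ###.. -> .   bit 28 = 0  t=7,i=5
  ##.## -> .   bit 27 = 0  t=1,i=7
  ##.#. -> #   bit 26 = 1  t=2,i=2
  ##..# -> #   bit 25 = 1  t=1,i=3
  ##... -> .   bit 24 = 0  t=1,i=10
  #.### -> .   bit 23 = 0  t=3,i=2
  #.##. -> .   bit 22 = 0  t=1,i=8
  #.#.# -> #   bit 21 = 1  t=2,i=3
  #.#.. -> .   bit 20 = 0  t=2,i=5
  #..## -> .   bit 19 = 0  t=1,i=4
  #..#. -> .   bit 18 = 0  t=0,i=7
  #...# -> .   bit 17 = 0  t=0,i=3
  #.... -> .   bit 16 = 0  t=0,i=10
  .#### -> #   bit 15 = 1  t=5,i=10
  .###. -> .   bit 14 = 0  t=3,i=3
  .##.# -> .   bit 13 = 0  t=1,i=6
  .##.. -> .   bit 12 = 0  t=1,i=2
  .#.## -> .   bit 11 = 0  t=3,i=7
  .#.#. -> #   bit 10 = 1  t=2,i=4
  .#..# -> #   bit 9 = 1  t=0,i=6
  .#... -> #   bit 8 = 1  t=0,i=2
  ..### -> .   bit 7 = 0  t=5,i=9
  ..##. -> #   bit 6 = 1  t=1,i=1
  ..#.# -> #   bit 5 = 1  t=6,i=8
  ..#.. -> #   bit 4 = 1  t=0,i=1
  ...## -> #   bit 3 = 1  t=1,i=0
  ...#. -> .   bit 2 = 0  t=0,i=0
  ....# -> .   bit 1 = 0  t=0,i=11
  ..... -> #   bit 0 = 1  t=2,i=8
  bits 00000110001000001000011101111001 = 102795129

102795129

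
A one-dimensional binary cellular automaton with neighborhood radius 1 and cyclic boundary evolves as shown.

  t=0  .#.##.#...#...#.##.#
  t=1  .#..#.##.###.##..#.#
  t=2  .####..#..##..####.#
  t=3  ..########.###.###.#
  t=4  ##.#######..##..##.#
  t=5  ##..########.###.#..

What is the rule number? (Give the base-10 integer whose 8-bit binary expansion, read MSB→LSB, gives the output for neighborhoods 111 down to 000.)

  ### -> #   bit 7 = 1  t=1,i=10
  ##. -> #   bit 6 = 1  t=0,i=4
  #.# -> .   bit 5 = 0  t=0,i=0
  #.. -> #   bit 4 = 1  t=0,i=7
  .## -> .   bit 3 = 0  t=0,i=3
  .#. -> #   bit 2 = 1  t=0,i=1
  ..# -> #   bit 1 = 1  t=0,i=9
  ... -> .   bit 0 = 0  t=0,i=8
  bits 11010110 = 214

214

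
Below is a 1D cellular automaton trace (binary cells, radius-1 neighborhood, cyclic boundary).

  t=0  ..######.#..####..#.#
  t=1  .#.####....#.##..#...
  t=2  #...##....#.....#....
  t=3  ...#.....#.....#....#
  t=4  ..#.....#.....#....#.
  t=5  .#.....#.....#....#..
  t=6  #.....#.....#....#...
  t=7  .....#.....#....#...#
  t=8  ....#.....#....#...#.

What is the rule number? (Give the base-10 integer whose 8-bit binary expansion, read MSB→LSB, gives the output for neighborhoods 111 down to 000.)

130

  ###|#  b7=1 t=0,i=3
  ##.|.  b6=0 t=0,i=7
  #.#|.  b5=0 t=0,i=8
  #..|.  b4=0 t=0,i=0
  .##|.  b3=0 t=0,i=2
  .#.|.  b2=0 t=0,i=9
  ..#|#  b1=1 t=0,i=1
  ...|.  b0=0 t=1,i=8
  bits 10000010 = 130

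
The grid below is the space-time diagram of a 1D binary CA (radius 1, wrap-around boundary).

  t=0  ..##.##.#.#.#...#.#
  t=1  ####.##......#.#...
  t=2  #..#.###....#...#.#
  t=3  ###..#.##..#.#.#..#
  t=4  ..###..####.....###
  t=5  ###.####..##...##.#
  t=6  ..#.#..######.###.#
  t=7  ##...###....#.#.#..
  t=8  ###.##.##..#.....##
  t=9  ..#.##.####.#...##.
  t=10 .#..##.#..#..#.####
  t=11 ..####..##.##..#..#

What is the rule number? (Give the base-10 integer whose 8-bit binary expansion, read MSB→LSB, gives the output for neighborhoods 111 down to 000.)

90

  nb ###: next=.  (t=1,i=1, bit7=0)
  nb ##.: next=#  (t=0,i=3, bit6=1)
  nb #.#: next=.  (t=0,i=4, bit5=0)
  nb #..: next=#  (t=0,i=0, bit4=1)
  nb .##: next=#  (t=0,i=2, bit3=1)
  nb .#.: next=.  (t=0,i=8, bit2=0)
  nb ..#: next=#  (t=0,i=1, bit1=1)
  nb ...: next=.  (t=0,i=14, bit0=0)
  bits 01011010 = 90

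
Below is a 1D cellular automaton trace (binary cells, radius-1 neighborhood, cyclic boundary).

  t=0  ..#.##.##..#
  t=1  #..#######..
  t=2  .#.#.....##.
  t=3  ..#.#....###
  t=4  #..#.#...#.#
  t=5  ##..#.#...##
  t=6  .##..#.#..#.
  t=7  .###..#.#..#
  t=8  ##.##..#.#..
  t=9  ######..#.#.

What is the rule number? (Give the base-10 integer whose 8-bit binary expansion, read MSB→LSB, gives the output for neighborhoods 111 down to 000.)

120

  [7] ### => .  t=1,i=4
  [6] ##. => #  t=0,i=5
  [5] #.# => #  t=0,i=3
  [4] #.. => #  t=0,i=0
  [3] .## => #  t=0,i=4
  [2] .#. => .  t=0,i=2
  [1] ..# => .  t=0,i=1
  [0] ... => .  t=2,i=5
  bits 01111000 = 120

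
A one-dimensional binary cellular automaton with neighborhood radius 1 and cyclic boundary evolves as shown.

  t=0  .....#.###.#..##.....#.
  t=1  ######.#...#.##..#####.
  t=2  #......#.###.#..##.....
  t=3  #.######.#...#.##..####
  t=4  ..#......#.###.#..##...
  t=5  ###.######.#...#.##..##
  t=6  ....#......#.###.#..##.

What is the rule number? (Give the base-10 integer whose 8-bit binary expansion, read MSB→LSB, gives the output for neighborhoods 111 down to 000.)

  ###|.  b7=0 t=0,i=8
  ##.|.  b6=0 t=0,i=9
  #.#|.  b5=0 t=0,i=6
  #..|.  b4=0 t=0,i=12
  .##|#  b3=1 t=0,i=7
  .#.|#  b2=1 t=0,i=5
  ..#|#  b1=1 t=0,i=4
  ...|#  b0=1 t=0,i=0
  bits 00001111 = 15

15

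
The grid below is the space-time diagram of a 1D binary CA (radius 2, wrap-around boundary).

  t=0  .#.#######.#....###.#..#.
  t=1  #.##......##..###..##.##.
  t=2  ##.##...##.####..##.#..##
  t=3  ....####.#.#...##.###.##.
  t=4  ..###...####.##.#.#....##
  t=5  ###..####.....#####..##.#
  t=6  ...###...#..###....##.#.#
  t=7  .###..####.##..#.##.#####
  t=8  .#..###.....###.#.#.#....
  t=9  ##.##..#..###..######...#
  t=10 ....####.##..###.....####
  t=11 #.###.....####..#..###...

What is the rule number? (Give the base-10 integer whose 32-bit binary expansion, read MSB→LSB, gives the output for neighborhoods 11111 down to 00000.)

  ##### -> .   bit 31 = 0  t=0,i=5
  ####. -> .   bit 30 = 0  t=0,i=8
  ###.# -> .   bit 29 = 0  t=0,i=9
  ###.. -> .   bit 28 = 0  t=1,i=16
  ##.## -> .   bit 27 = 0  t=1,i=21
  ##.#. -> #   bit 26 = 1  t=0,i=10
  ##..# -> #   bit 25 = 1  t=1,i=12
  ##... -> #   bit 24 = 1  t=1,i=4
  #.### -> #   bit 23 = 1  t=0,i=3
  #.##. -> .   bit 22 = 0  t=1,i=2
  #.#.# -> #   bit 21 = 1  t=1,i=0
  #.#.. -> #   bit 20 = 1  t=0,i=11
  #..## -> #   bit 19 = 1  t=1,i=13
  #..#. -> #   bit 18 = 1  t=0,i=0
  #...# -> #   bit 17 = 1  t=2,i=6
  #.... -> .   bit 16 = 0  t=0,i=13
  .#### -> .   bit 15 = 0  t=0,i=4
  .###. -> .   bit 14 = 0  t=0,i=17
  .##.# -> #   bit 13 = 1  t=1,i=20
  .##.. -> #   bit 12 = 1  t=1,i=3
  .#.## -> #   bit 11 = 1  t=0,i=2
  .#.#. -> #   bit 10 = 1  t=3,i=10
  .#..# -> .   bit 9 = 0  t=0,i=21
  .#... -> .   bit 8 = 0  t=0,i=12
  ..### -> #   bit 7 = 1  t=0,i=16
  ..##. -> .   bit 6 = 0  t=1,i=10
  ..#.# -> .   bit 5 = 0  t=0,i=1
  ..#.. -> #   bit 4 = 1  t=0,i=23
  ...## -> #   bit 3 = 1  t=0,i=15
  ...#. -> #   bit 2 = 1  t=6,i=8
  ....# -> #   bit 1 = 1  t=0,i=14
  ..... -> .   bit 0 = 0  t=1,i=6
  bits 00000111101111100011110010011110 = 129907870

129907870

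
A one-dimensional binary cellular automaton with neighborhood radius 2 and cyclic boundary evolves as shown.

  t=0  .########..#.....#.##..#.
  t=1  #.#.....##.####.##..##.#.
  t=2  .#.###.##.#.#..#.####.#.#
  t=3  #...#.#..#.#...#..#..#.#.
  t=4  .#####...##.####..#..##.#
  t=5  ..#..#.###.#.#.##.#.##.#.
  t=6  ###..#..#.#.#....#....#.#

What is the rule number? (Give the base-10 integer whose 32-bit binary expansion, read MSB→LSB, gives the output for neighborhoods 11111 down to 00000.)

  #####|.  b31=0 t=0,i=3
  ####.|.  b30=0 t=0,i=7
  ###.#|.  b29=0 t=1,i=14
  ###..|#  b28=1 t=0,i=8
  ##.##|#  b27=1 t=1,i=10
  ##.#.|#  b26=1 t=1,i=22
  ##..#|#  b25=1 t=0,i=9
  ##...|.  b24=0 t=4,i=6
  #.###|.  b23=0 t=1,i=11
  #.##.|.  b22=0 t=0,i=19
  #.#.#|.  b21=0 t=1,i=0
  #.#..|.  b20=0 t=1,i=2
  #..##|#  b19=1 t=0,i=0
  #..#.|.  b18=0 t=0,i=10
  #...#|#  b17=1 t=3,i=2
  #....|#  b16=1 t=0,i=13
  .####|#  b15=1 t=0,i=2
  .###.|#  b14=1 t=2,i=4
  .##.#|.  b13=0 t=1,i=9
  .##..|#  b12=1 t=0,i=20
  .#.##|.  b11=0 t=0,i=18
  .#.#.|#  b10=1 t=1,i=1
  .#..#|.  b9=0 t=0,i=24
  .#...|#  b8=1 t=0,i=12
  ..###|.  b7=0 t=0,i=1
  ..##.|#  b6=1 t=1,i=8
  ..#.#|#  b5=1 t=0,i=17
  ..#..|#  b4=1 t=0,i=11
  ...##|#  b3=1 t=1,i=7
  ...#.|#  b2=1 t=0,i=16
  ....#|.  b1=0 t=0,i=15
  .....|#  b0=1 t=0,i=14
  bits 00011110000010111101010101111101 = 504092029

504092029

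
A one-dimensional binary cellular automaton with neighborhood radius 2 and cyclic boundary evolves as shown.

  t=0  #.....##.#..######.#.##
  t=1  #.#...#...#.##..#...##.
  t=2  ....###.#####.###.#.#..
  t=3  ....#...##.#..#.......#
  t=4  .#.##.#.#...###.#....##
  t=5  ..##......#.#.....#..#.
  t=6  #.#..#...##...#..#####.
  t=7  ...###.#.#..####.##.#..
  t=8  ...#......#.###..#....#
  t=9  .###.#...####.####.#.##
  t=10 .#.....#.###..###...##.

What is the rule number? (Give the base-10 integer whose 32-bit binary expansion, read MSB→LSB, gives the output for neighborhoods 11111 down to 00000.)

1388808948

  [31] ##### => .  t=0,i=14
  [30] ####. => #  t=0,i=16
  [29] ###.# => .  t=0,i=17
  [28] ###.. => #  t=0,i=0
  [27] ##.## => .  t=2,i=7
  [26] ##.#. => .  t=0,i=8
  [25] ##..# => #  t=1,i=14
  [24] ##... => .  t=0,i=1
  [23] #.### => #  t=0,i=21
  [22] #.##. => #  t=1,i=12
  [21] #.#.# => .  t=0,i=19
  [20] #.#.. => .  t=0,i=9
  [19] #..## => .  t=0,i=11
  [18] #..#. => #  t=1,i=15
  [17] #...# => #  t=1,i=4
  [16] #.... => #  t=0,i=2
  [15] .#### => #  t=0,i=13
  [14] .###. => .  t=0,i=22
  [13] .##.# => .  t=0,i=7
  [12] .##.. => .  t=1,i=13
  [11] .#.## => #  t=0,i=20
  [10] .#.#. => .  t=1,i=1
  [9] .#..# => #  t=0,i=10
  [8] .#... => .  t=1,i=3
  [7] ..### => #  t=0,i=12
  [6] ..##. => #  t=0,i=6
  [5] ..#.# => #  t=1,i=10
  [4] ..#.. => #  t=1,i=6
  [3] ...## => .  t=0,i=5
  [2] ...#. => #  t=1,i=5
  [1] ....# => .  t=0,i=4
  [0] ..... => .  t=0,i=3
  bits 01010010110001111000101011110100 = 1388808948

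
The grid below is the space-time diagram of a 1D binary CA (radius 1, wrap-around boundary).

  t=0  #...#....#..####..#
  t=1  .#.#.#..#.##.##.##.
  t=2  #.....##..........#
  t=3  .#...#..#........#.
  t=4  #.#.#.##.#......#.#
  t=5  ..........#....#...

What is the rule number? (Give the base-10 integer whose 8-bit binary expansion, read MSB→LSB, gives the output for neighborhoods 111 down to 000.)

  ###|#  b7=1 t=0,i=13
  ##.|.  b6=0 t=0,i=0
  #.#|.  b5=0 t=1,i=2
  #..|#  b4=1 t=0,i=1
  .##|.  b3=0 t=0,i=12
  .#.|.  b2=0 t=0,i=4
  ..#|#  b1=1 t=0,i=3
  ...|.  b0=0 t=0,i=2
  bits 10010010 = 146

146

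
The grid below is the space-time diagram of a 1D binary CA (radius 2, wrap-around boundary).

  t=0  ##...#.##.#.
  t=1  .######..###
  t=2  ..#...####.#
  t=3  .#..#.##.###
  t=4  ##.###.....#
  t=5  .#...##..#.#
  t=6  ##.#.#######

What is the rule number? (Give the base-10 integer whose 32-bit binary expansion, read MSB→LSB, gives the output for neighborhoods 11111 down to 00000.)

  [31] ##### => .  t=1,i=3
  [30] ####. => .  t=1,i=5
  [29] ###.# => #  t=1,i=11
  [28] ###.. => #  t=1,i=6
  [27] ##.## => .  t=1,i=0
  [26] ##.#. => #  t=0,i=9
  [25] ##..# => #  t=1,i=7
  [24] ##... => #  t=0,i=2
  [23] #.### => .  t=1,i=1
  [22] #.##. => .  t=0,i=0
  [21] #.#.# => #  t=0,i=10
  [20] #.#.. => #  t=2,i=11
  [19] #..## => #  t=1,i=8
  [18] #..#. => #  t=2,i=1
  [17] #...# => #  t=0,i=3
  [16] #.... => .  t=4,i=7
  [15] .#### => #  t=1,i=2
  [14] .###. => .  t=1,i=10
  [13] .##.# => .  t=0,i=8
  [12] .##.. => #  t=0,i=1
  [11] .#.## => #  t=0,i=6
  [10] .#.#. => #  t=5,i=0
  [9] .#..# => .  t=2,i=0
  [8] .#... => .  t=2,i=3
  [7] ..### => #  t=1,i=9
  [6] ..##. => #  t=5,i=5
  [5] ..#.# => #  t=0,i=5
  [4] ..#.. => .  t=2,i=2
  [3] ...## => .  t=2,i=5
  [2] ...#. => #  t=0,i=4
  [1] ....# => #  t=4,i=9
  [0] ..... => .  t=4,i=8
  bits 00110111001111101001110011100110 = 926850278

926850278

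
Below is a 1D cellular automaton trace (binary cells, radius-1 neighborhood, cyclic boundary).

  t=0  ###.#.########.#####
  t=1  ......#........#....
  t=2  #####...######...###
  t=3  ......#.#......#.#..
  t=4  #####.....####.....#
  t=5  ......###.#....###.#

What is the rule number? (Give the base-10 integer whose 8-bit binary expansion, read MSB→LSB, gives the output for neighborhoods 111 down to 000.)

  [7] ### => .  t=0,i=0
  [6] ##. => .  t=0,i=2
  [5] #.# => .  t=0,i=3
  [4] #.. => .  t=1,i=7
  [3] .## => #  t=0,i=6
  [2] .#. => .  t=0,i=4
  [1] ..# => .  t=1,i=5
  [0] ... => #  t=1,i=0
  bits 00001001 = 9

9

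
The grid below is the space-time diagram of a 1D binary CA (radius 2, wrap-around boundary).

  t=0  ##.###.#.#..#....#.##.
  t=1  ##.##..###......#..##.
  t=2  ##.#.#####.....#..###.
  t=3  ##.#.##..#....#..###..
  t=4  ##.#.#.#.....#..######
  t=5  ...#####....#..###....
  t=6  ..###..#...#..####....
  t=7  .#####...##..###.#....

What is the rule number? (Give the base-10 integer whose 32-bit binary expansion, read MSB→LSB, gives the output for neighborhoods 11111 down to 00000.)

318432460

  #####|.  b31=0 t=2,i=7
  ####.|.  b30=0 t=2,i=8
  ###.#|.  b29=0 t=0,i=5
  ###..|#  b28=1 t=1,i=9
  ##.##|.  b27=0 t=0,i=2
  ##.#.|.  b26=0 t=0,i=6
  ##..#|#  b25=1 t=1,i=5
  ##...|.  b24=0 t=1,i=10
  #.###|#  b23=1 t=0,i=3
  #.##.|#  b22=1 t=0,i=0
  #.#.#|#  b21=1 t=0,i=7
  #.#..|#  b20=1 t=0,i=9
  #..##|#  b19=1 t=1,i=6
  #..#.|.  b18=0 t=0,i=11
  #...#|#  b17=1 t=6,i=9
  #....|.  b16=0 t=0,i=14
  .####|#  b15=1 t=2,i=6
  .###.|#  b14=1 t=0,i=4
  .##.#|#  b13=1 t=0,i=1
  .##..|.  b12=0 t=1,i=4
  .#.##|.  b11=0 t=0,i=18
  .#.#.|#  b10=1 t=0,i=8
  .#..#|.  b9=0 t=0,i=10
  .#...|.  b8=0 t=0,i=13
  ..###|#  b7=1 t=1,i=7
  ..##.|#  b6=1 t=1,i=19
  ..#.#|.  b5=0 t=0,i=17
  ..#..|.  b4=0 t=0,i=12
  ...##|#  b3=1 t=5,i=2
  ...#.|#  b2=1 t=0,i=16
  ....#|.  b1=0 t=0,i=15
  .....|.  b0=0 t=1,i=12
  bits 00010010111110101110010011001100 = 318432460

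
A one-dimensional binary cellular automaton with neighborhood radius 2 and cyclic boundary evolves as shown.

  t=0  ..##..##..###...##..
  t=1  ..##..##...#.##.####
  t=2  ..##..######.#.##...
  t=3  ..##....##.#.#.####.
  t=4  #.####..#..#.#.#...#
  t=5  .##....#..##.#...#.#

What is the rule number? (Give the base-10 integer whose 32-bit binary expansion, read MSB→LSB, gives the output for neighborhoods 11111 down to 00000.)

  [31] ##### => #  t=2,i=8
  [30] ####. => .  t=1,i=18
  [29] ###.# => #  t=2,i=11
  [28] ###.. => .  t=0,i=12
  [27] ##.## => #  t=1,i=15
  [26] ##.#. => .  t=2,i=12
  [25] ##..# => .  t=0,i=4
  [24] ##... => #  t=0,i=13
  [23] #.### => #  t=1,i=16
  [22] #.##. => #  t=1,i=13
  [21] #.#.# => #  t=2,i=13
  [20] #.#.. => .  t=4,i=15
  [19] #..## => .  t=0,i=5
  [18] #..#. => #  t=4,i=7
  [17] #...# => #  t=0,i=14
  [16] #.... => #  t=0,i=19
  [15] .#### => .  t=1,i=17
  [14] .###. => #  t=0,i=11
  [13] .##.# => .  t=1,i=14
  [12] .##.. => #  t=0,i=3
  [11] .#.## => .  t=1,i=12
  [10] .#.#. => .  t=3,i=12
  [9] .#..# => .  t=4,i=9
  [8] .#... => .  t=4,i=16
  [7] ..### => .  t=0,i=10
  [6] ..##. => #  t=0,i=2
  [5] ..#.# => #  t=1,i=11
  [4] ..#.. => .  t=4,i=8
  [3] ...## => .  t=0,i=1
  [2] ...#. => #  t=1,i=10
  [1] ....# => .  t=0,i=0
  [0] ..... => .  t=2,i=19
  bits 10101001111001110101000001100100 = 2850508900

2850508900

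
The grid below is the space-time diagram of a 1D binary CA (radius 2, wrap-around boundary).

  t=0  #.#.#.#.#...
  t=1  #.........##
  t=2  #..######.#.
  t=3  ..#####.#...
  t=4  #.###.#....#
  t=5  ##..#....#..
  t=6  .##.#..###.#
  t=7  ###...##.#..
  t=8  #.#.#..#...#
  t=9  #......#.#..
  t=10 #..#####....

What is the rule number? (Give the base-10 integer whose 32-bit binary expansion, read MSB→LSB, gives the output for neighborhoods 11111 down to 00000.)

3125459127

  ##### -> #   bit 31 = 1  t=2,i=5
  ####. -> .   bit 30 = 0  t=2,i=7
  ###.# -> #   bit 29 = 1  t=2,i=8
  ###.. -> #   bit 28 = 1  t=1,i=0
  ##.## -> #   bit 27 = 1  t=4,i=1
  ##.#. -> .   bit 26 = 0  t=2,i=9
  ##..# -> #   bit 25 = 1  t=5,i=2
  ##... -> .   bit 24 = 0  t=1,i=1
  #.### -> .   bit 23 = 0  t=4,i=2
  #.##. -> #   bit 22 = 1  t=6,i=1
  #.#.# -> .   bit 21 = 0  t=0,i=2
  #.#.. -> .   bit 20 = 0  t=0,i=8
  #..## -> #   bit 19 = 1  t=2,i=2
  #..#. -> .   bit 18 = 0  t=5,i=3
  #...# -> #   bit 17 = 1  t=0,i=10
  #.... -> .   bit 16 = 0  t=1,i=2
  .#### -> #   bit 15 = 1  t=2,i=4
  .###. -> .   bit 14 = 0  t=1,i=11
  .##.# -> #   bit 13 = 1  t=4,i=0
  .##.. -> #   bit 12 = 1  t=5,i=1
  .#.## -> #   bit 11 = 1  t=6,i=0
  .#.#. -> .   bit 10 = 0  t=0,i=1
  .#..# -> .   bit 9 = 0  t=2,i=1
  .#... -> .   bit 8 = 0  t=0,i=9
  ..### -> #   bit 7 = 1  t=1,i=10
  ..##. -> .   bit 6 = 0  t=4,i=11
  ..#.# -> #   bit 5 = 1  t=0,i=0
  ..#.. -> #   bit 4 = 1  t=5,i=4
  ...## -> .   bit 3 = 0  t=1,i=9
  ...#. -> #   bit 2 = 1  t=0,i=11
  ....# -> #   bit 1 = 1  t=1,i=8
  ..... -> #   bit 0 = 1  t=1,i=3
  bits 10111010010010101011100010110111 = 3125459127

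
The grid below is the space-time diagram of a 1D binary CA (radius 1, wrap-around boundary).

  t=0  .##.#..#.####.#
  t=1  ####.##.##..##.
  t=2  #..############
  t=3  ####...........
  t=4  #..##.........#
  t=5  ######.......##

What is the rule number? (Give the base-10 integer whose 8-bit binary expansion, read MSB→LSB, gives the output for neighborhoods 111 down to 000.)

  [7] ### => .  t=0,i=10
  [6] ##. => #  t=0,i=2
  [5] #.# => #  t=0,i=0
  [4] #.. => #  t=0,i=5
  [3] .## => #  t=0,i=1
  [2] .#. => .  t=0,i=4
  [1] ..# => #  t=0,i=6
  [0] ... => .  t=3,i=5
  bits 01111010 = 122

122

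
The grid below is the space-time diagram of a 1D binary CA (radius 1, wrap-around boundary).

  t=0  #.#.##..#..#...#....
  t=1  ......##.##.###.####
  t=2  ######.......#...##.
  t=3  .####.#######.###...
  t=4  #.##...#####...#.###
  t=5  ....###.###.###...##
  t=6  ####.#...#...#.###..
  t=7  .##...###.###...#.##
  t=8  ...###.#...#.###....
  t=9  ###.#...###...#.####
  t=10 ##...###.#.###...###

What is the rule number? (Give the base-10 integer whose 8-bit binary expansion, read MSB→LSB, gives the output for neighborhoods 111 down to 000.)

147

  ###|#  b7=1 t=1,i=13
  ##.|.  b6=0 t=0,i=5
  #.#|.  b5=0 t=0,i=1
  #..|#  b4=1 t=0,i=6
  .##|.  b3=0 t=0,i=4
  .#.|.  b2=0 t=0,i=0
  ..#|#  b1=1 t=0,i=7
  ...|#  b0=1 t=0,i=13
  bits 10010011 = 147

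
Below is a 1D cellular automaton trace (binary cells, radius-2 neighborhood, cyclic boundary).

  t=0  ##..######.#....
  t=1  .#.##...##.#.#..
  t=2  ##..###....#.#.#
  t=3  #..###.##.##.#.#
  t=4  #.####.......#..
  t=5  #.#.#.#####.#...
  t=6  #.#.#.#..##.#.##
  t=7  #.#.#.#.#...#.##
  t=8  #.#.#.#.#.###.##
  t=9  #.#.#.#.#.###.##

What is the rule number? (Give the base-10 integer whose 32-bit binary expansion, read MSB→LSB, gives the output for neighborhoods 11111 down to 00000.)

1639665829

  nb #####: next=.  (t=0,i=6, bit31=0)
  nb ####.: next=#  (t=0,i=8, bit30=1)
  nb ###.#: next=#  (t=0,i=9, bit29=1)
  nb ###..: next=.  (t=2,i=1, bit28=0)
  nb ##.##: next=.  (t=3,i=6, bit27=0)
  nb ##.#.: next=.  (t=0,i=10, bit26=0)
  nb ##..#: next=.  (t=0,i=2, bit25=0)
  nb ##...: next=#  (t=1,i=5, bit24=1)
  nb #.###: next=#  (t=2,i=15, bit23=1)
  nb #.##.: next=.  (t=1,i=3, bit22=0)
  nb #.#.#: next=#  (t=1,i=11, bit21=1)
  nb #.#..: next=#  (t=0,i=11, bit20=1)
  nb #..##: next=#  (t=0,i=3, bit19=1)
  nb #..#.: next=.  (t=4,i=15, bit18=0)
  nb #...#: next=#  (t=1,i=6, bit17=1)
  nb #....: next=#  (t=0,i=13, bit16=1)
  nb .####: next=.  (t=0,i=5, bit15=0)
  nb .###.: next=#  (t=2,i=0, bit14=1)
  nb .##.#: next=.  (t=1,i=9, bit13=0)
  nb .##..: next=#  (t=0,i=1, bit12=1)
  nb .#.##: next=.  (t=1,i=2, bit11=0)
  nb .#.#.: next=.  (t=1,i=12, bit10=0)
  nb .#..#: next=.  (t=4,i=14, bit9=0)
  nb .#...: next=.  (t=0,i=12, bit8=0)
  nb ..###: next=#  (t=0,i=4, bit7=1)
  nb ..##.: next=.  (t=0,i=0, bit6=0)
  nb ..#.#: next=#  (t=1,i=1, bit5=1)
  nb ..#..: next=.  (t=4,i=13, bit4=0)
  nb ...##: next=.  (t=0,i=15, bit3=0)
  nb ...#.: next=#  (t=1,i=0, bit2=1)
  nb ....#: next=.  (t=0,i=14, bit1=0)
  nb .....: next=#  (t=4,i=8, bit0=1)
  bits 01100001101110110101000010100101 = 1639665829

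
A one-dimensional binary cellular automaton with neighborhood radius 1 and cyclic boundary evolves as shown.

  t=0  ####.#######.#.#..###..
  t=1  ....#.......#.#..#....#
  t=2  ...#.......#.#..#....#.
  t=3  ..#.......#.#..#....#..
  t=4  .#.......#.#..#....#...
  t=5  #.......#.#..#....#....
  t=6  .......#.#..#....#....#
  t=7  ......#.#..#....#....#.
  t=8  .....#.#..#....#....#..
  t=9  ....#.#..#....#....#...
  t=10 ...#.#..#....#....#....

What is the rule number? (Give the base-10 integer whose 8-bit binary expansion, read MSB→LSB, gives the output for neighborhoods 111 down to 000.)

34

  [7] ### => .  t=0,i=1
  [6] ##. => .  t=0,i=3
  [5] #.# => #  t=0,i=4
  [4] #.. => .  t=0,i=16
  [3] .## => .  t=0,i=0
  [2] .#. => .  t=0,i=13
  [1] ..# => #  t=0,i=17
  [0] ... => .  t=1,i=1
  bits 00100010 = 34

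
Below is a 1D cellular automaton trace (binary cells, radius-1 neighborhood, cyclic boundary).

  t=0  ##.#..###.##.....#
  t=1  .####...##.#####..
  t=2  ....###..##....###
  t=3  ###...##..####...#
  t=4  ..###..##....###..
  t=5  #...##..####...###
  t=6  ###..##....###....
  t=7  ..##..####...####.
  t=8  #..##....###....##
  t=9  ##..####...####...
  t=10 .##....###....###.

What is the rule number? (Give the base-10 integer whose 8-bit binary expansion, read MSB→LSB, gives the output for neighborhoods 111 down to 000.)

  ###|.  b7=0 t=0,i=0
  ##.|#  b6=1 t=0,i=1
  #.#|#  b5=1 t=0,i=2
  #..|#  b4=1 t=0,i=4
  .##|.  b3=0 t=0,i=6
  .#.|#  b2=1 t=0,i=3
  ..#|.  b1=0 t=0,i=5
  ...|#  b0=1 t=0,i=13
  bits 01110101 = 117

117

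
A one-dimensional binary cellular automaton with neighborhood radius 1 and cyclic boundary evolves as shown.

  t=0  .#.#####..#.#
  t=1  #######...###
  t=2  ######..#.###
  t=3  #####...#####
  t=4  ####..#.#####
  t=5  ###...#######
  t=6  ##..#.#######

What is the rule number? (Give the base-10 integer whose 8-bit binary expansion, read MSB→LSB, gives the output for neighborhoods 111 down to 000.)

  ### -> #   bit 7 = 1  t=0,i=4
  ##. -> .   bit 6 = 0  t=0,i=7
  #.# -> #   bit 5 = 1  t=0,i=0
  #.. -> .   bit 4 = 0  t=0,i=8
  .## -> #   bit 3 = 1  t=0,i=3
  .#. -> #   bit 2 = 1  t=0,i=1
  ..# -> .   bit 1 = 0  t=0,i=9
  ... -> #   bit 0 = 1  t=1,i=8
  bits 10101101 = 173

173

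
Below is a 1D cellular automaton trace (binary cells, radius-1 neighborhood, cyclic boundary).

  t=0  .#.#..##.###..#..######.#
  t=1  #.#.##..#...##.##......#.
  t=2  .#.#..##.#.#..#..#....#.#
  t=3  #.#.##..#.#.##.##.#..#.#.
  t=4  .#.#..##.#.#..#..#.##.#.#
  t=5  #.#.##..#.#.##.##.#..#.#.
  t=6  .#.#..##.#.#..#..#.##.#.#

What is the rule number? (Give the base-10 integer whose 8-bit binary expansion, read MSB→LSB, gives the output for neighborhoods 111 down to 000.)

  [7] ### => .  t=0,i=10
  [6] ##. => .  t=0,i=7
  [5] #.# => #  t=0,i=0
  [4] #.. => #  t=0,i=4
  [3] .## => .  t=0,i=6
  [2] .#. => .  t=0,i=1
  [1] ..# => #  t=0,i=5
  [0] ... => .  t=1,i=10
  bits 00110010 = 50

50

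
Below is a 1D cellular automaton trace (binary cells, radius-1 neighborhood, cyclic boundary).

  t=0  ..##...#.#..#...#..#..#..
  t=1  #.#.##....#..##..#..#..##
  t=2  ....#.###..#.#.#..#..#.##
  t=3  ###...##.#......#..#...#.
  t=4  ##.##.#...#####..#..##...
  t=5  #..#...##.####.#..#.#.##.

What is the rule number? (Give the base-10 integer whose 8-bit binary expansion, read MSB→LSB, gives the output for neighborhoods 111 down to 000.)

153

  ### -> #   bit 7 = 1  t=1,i=24
  ##. -> .   bit 6 = 0  t=0,i=3
  #.# -> .   bit 5 = 0  t=0,i=8
  #.. -> #   bit 4 = 1  t=0,i=4
  .## -> #   bit 3 = 1  t=0,i=2
  .#. -> .   bit 2 = 0  t=0,i=7
  ..# -> .   bit 1 = 0  t=0,i=1
  ... -> #   bit 0 = 1  t=0,i=0
  bits 10011001 = 153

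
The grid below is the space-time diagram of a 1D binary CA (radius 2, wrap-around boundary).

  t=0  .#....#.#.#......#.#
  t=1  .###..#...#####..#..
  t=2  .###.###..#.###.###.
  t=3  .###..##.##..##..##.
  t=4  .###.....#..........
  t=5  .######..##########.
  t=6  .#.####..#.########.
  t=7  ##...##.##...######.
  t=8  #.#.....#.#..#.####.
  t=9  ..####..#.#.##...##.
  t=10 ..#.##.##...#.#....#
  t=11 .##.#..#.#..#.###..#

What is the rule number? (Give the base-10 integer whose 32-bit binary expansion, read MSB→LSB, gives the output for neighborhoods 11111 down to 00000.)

4048896433

  [31] ##### => #  t=1,i=12
  [30] ####. => #  t=1,i=13
  [29] ###.# => #  t=2,i=3
  [28] ###.. => #  t=1,i=3
  [27] ##.## => .  t=2,i=4
  [26] ##.#. => .  t=8,i=19
  [25] ##..# => .  t=1,i=4
  [24] ##... => #  t=4,i=4
  [23] #.### => .  t=2,i=5
  [22] #.##. => #  t=3,i=9
  [21] #.#.# => .  t=0,i=8
  [20] #.#.. => #  t=0,i=1
  [19] #..## => .  t=2,i=0
  [18] #..#. => #  t=1,i=5
  [17] #...# => .  t=1,i=8
  [16] #.... => #  t=0,i=3
  [15] .#### => .  t=1,i=11
  [14] .###. => #  t=1,i=2
  [13] .##.# => .  t=3,i=7
  [12] .##.. => .  t=3,i=10
  [11] .#.## => .  t=2,i=11
  [10] .#.#. => .  t=0,i=0
  [9] .#..# => .  t=8,i=11
  [8] .#... => #  t=0,i=2
  [7] ..### => #  t=1,i=1
  [6] ..##. => .  t=3,i=6
  [5] ..#.# => #  t=0,i=6
  [4] ..#.. => #  t=1,i=6
  [3] ...## => .  t=1,i=0
  [2] ...#. => .  t=0,i=5
  [1] ....# => .  t=0,i=4
  [0] ..... => #  t=0,i=13
  bits 11110001010101010100000110110001 = 4048896433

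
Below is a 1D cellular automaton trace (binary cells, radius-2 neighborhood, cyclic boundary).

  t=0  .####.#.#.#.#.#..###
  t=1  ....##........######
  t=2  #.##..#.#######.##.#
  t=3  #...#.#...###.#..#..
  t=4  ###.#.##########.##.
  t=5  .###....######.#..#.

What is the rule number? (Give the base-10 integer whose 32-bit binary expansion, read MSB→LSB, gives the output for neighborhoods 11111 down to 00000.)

  #####|#  b31=1 t=1,i=16
  ####.|.  b30=0 t=0,i=3
  ###.#|#  b29=1 t=0,i=4
  ###..|#  b28=1 t=1,i=19
  ##.##|.  b27=0 t=0,i=0
  ##.#.|#  b26=1 t=0,i=5
  ##..#|#  b25=1 t=2,i=4
  ##...|#  b24=1 t=1,i=0
  #.###|.  b23=0 t=0,i=1
  #.##.|.  b22=0 t=2,i=2
  #.#.#|.  b21=0 t=0,i=6
  #.#..|#  b20=1 t=0,i=14
  #..##|#  b19=1 t=0,i=16
  #..#.|.  b18=0 t=2,i=5
  #...#|#  b17=1 t=3,i=2
  #....|.  b16=0 t=1,i=1
  .####|.  b15=0 t=0,i=2
  .###.|#  b14=1 t=0,i=18
  .##.#|#  b13=1 t=2,i=0
  .##..|.  b12=0 t=1,i=5
  .#.##|.  b11=0 t=2,i=7
  .#.#.|.  b10=0 t=0,i=7
  .#..#|#  b9=1 t=0,i=15
  .#...|#  b8=1 t=3,i=1
  ..###|#  b7=1 t=0,i=17
  ..##.|.  b6=0 t=1,i=4
  ..#.#|#  b5=1 t=2,i=6
  ..#..|#  b4=1 t=3,i=0
  ...##|#  b3=1 t=1,i=3
  ...#.|.  b2=0 t=3,i=3
  ....#|#  b1=1 t=1,i=2
  .....|#  b0=1 t=1,i=8
  bits 10110111000110100110001110111011 = 3071959995

3071959995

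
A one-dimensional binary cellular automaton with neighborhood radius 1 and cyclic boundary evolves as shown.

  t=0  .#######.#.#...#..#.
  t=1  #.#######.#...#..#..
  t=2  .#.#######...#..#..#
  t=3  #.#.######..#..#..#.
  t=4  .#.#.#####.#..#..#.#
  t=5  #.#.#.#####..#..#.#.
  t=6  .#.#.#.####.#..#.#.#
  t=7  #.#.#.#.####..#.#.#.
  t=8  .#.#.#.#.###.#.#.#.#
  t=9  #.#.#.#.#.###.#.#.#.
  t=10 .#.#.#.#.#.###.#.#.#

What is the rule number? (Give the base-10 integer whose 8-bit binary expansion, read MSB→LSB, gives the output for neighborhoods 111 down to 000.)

226

  ### -> #   bit 7 = 1  t=0,i=2
  ##. -> #   bit 6 = 1  t=0,i=7
  #.# -> #   bit 5 = 1  t=0,i=8
  #.. -> .   bit 4 = 0  t=0,i=12
  .## -> .   bit 3 = 0  t=0,i=1
  .#. -> .   bit 2 = 0  t=0,i=9
  ..# -> #   bit 1 = 1  t=0,i=0
  ... -> .   bit 0 = 0  t=0,i=13
  bits 11100010 = 226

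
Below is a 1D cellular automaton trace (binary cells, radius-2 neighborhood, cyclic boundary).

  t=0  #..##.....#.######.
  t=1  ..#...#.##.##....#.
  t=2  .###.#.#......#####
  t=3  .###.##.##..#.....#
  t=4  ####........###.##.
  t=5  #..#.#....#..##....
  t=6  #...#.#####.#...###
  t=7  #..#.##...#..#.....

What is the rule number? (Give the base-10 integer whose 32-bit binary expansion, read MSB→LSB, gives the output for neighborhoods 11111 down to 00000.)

  nb #####: next=.  (t=0,i=14, bit31=0)
  nb ####.: next=.  (t=0,i=16, bit30=0)
  nb ###.#: next=#  (t=0,i=17, bit29=1)
  nb ###..: next=#  (t=4,i=3, bit28=1)
  nb ##.##: next=.  (t=1,i=10, bit27=0)
  nb ##.#.: next=.  (t=0,i=18, bit26=0)
  nb ##..#: next=.  (t=3,i=10, bit25=0)
  nb ##...: next=.  (t=0,i=5, bit24=0)
  nb #.###: next=#  (t=0,i=12, bit23=1)
  nb #.##.: next=.  (t=1,i=8, bit22=0)
  nb #.#.#: next=#  (t=2,i=5, bit21=1)
  nb #.#..: next=.  (t=0,i=0, bit20=0)
  nb #..##: next=#  (t=0,i=2, bit19=1)
  nb #..#.: next=.  (t=3,i=11, bit18=0)
  nb #...#: next=.  (t=1,i=0, bit17=0)
  nb #....: next=#  (t=0,i=6, bit16=1)
  nb .####: next=.  (t=0,i=13, bit15=0)
  nb .###.: next=#  (t=2,i=2, bit14=1)
  nb .##.#: next=.  (t=1,i=9, bit13=0)
  nb .##..: next=.  (t=0,i=4, bit12=0)
  nb .#.##: next=#  (t=0,i=11, bit11=1)
  nb .#.#.: next=#  (t=2,i=6, bit10=1)
  nb .#..#: next=.  (t=0,i=1, bit9=0)
  nb .#...: next=#  (t=1,i=3, bit8=1)
  nb ..###: next=.  (t=2,i=14, bit7=0)
  nb ..##.: next=.  (t=0,i=3, bit6=0)
  nb ..#.#: next=.  (t=0,i=10, bit5=0)
  nb ..#..: next=#  (t=1,i=2, bit4=1)
  nb ...##: next=.  (t=2,i=13, bit3=0)
  nb ...#.: next=#  (t=0,i=9, bit2=1)
  nb ....#: next=#  (t=0,i=8, bit1=1)
  nb .....: next=.  (t=0,i=7, bit0=0)
  bits 00110000101010010100110100010110 = 816401686

816401686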